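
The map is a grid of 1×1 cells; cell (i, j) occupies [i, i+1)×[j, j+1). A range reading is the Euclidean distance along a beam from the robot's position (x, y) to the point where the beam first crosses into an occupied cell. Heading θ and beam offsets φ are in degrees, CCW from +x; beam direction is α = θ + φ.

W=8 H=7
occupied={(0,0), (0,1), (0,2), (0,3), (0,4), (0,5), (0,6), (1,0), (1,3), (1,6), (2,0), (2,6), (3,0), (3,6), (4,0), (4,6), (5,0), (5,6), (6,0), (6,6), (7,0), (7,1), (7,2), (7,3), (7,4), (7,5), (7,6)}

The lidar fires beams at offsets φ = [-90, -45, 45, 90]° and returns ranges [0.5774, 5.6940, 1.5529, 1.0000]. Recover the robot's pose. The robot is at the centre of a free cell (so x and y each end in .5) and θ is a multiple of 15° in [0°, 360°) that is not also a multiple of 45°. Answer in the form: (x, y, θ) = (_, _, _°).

Candidates: 29 free-cell centres × 16 headings = 464 poses. Raycast each; keep the one whose scan matches to 4 dp.
  (6.5, 3.5, 210°): beam 1 = 2.8868 ≠ 0.5774 ✗
  (5.5, 2.5, 60°): beam 1 = 1.7321 ≠ 0.5774 ✗
  (4.5, 5.5, 330°): beam 1 = 5.1962 ≠ 0.5774 ✗
  (4.5, 4.5, 15°): beam 1 = 3.6235 ≠ 0.5774 ✗
  …
  (1.5, 4.5, 30°): r_1=0.5774, r_2=5.6940, r_3=1.5529, r_4=1.0000 — all match ✓
Only this pose fits every beam.

(x, y, θ) = (1.5, 4.5, 30°)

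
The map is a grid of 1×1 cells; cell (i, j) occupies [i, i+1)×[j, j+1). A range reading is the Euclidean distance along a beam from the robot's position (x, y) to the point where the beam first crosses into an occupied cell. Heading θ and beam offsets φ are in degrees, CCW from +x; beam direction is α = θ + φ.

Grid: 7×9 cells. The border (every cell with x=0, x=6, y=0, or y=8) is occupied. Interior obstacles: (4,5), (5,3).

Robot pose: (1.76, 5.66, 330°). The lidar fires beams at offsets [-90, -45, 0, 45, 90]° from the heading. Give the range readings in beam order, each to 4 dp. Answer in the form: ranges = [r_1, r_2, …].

ranges = [1.5200, 4.8244, 3.7412, 4.3896, 2.7020]

beam 1: φ=-90°, α=240°
  direction (-0.5000, -0.8660); cell (1,5); t to first gridline: x 1.5200, y 0.7621 (then +2.0000 / +1.1547)
    (1,4) via y @ 0.7621
    (0,4) via x @ 1.5200  # hit
  → r_1 = 1.5200
beam 2: φ=-45°, α=285°
  direction (0.2588, -0.9659); cell (1,5); t to first gridline: x 0.9273, y 0.6833 (then +3.8637 / +1.0353)
    (1,4) via y @ 0.6833
    (2,4) via x @ 0.9273
    (2,3) via y @ 1.7186
    (2,2) via y @ 2.7538
    (2,1) via y @ 3.7891
    (3,1) via x @ 4.7910
    (3,0) via y @ 4.8244  # hit
  → r_2 = 4.8244
beam 3: φ=0°, α=330°
  direction (0.8660, -0.5000); cell (1,5); t to first gridline: x 0.2771, y 1.3200 (then +1.1547 / +2.0000)
    (2,5) via x @ 0.2771
    (2,4) via y @ 1.3200
    (3,4) via x @ 1.4318
    (4,4) via x @ 2.5865
    (4,3) via y @ 3.3200
    (5,3) via x @ 3.7412  # hit
  → r_3 = 3.7412
beam 4: φ=45°, α=15°
  direction (0.9659, 0.2588); cell (1,5); t to first gridline: x 0.2485, y 1.3137 (then +1.0353 / +3.8637)
    (2,5) via x @ 0.2485
    (3,5) via x @ 1.2837
    (3,6) via y @ 1.3137
    (4,6) via x @ 2.3190
    (5,6) via x @ 3.3543
    (6,6) via x @ 4.3896  # hit
  → r_4 = 4.3896
beam 5: φ=90°, α=60°
  direction (0.5000, 0.8660); cell (1,5); t to first gridline: x 0.4800, y 0.3926 (then +2.0000 / +1.1547)
    (1,6) via y @ 0.3926
    (2,6) via x @ 0.4800
    (2,7) via y @ 1.5473
    (3,7) via x @ 2.4800
    (3,8) via y @ 2.7020  # hit
  → r_5 = 2.7020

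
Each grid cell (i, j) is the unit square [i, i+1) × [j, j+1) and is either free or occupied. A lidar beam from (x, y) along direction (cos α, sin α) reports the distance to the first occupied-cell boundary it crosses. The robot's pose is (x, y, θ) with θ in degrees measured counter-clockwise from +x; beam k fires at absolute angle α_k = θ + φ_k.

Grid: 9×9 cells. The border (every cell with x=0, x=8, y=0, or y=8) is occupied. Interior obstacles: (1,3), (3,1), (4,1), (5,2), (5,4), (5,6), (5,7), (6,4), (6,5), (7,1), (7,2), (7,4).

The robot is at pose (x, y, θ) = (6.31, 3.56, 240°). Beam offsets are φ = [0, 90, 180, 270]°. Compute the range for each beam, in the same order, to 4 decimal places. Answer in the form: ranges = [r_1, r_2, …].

ranges = [0.6466, 1.1200, 0.5081, 0.8800]

beam 1: φ=0°, α=240°
  d=(-0.5000,-0.8660)  start (6,3)  tX=0.6200 tY=0.6466  stride 1/|dx|=2.0000 1/|dy|=1.1547
    cross x-line → (5,3), t=0.6200
    cross y-line → (5,2), t=0.6466 (wall)
  → r_1 = 0.6466
beam 2: φ=90°, α=330°
  d=(0.8660,-0.5000)  start (6,3)  tX=0.7967 tY=1.1200  stride 1/|dx|=1.1547 1/|dy|=2.0000
    cross x-line → (7,3), t=0.7967
    cross y-line → (7,2), t=1.1200 (wall)
  → r_2 = 1.1200
beam 3: φ=180°, α=60°
  d=(0.5000,0.8660)  start (6,3)  tX=1.3800 tY=0.5081  stride 1/|dx|=2.0000 1/|dy|=1.1547
    cross y-line → (6,4), t=0.5081 (wall)
  → r_3 = 0.5081
beam 4: φ=270°, α=150°
  d=(-0.8660,0.5000)  start (6,3)  tX=0.3580 tY=0.8800  stride 1/|dx|=1.1547 1/|dy|=2.0000
    cross x-line → (5,3), t=0.3580
    cross y-line → (5,4), t=0.8800 (wall)
  → r_4 = 0.8800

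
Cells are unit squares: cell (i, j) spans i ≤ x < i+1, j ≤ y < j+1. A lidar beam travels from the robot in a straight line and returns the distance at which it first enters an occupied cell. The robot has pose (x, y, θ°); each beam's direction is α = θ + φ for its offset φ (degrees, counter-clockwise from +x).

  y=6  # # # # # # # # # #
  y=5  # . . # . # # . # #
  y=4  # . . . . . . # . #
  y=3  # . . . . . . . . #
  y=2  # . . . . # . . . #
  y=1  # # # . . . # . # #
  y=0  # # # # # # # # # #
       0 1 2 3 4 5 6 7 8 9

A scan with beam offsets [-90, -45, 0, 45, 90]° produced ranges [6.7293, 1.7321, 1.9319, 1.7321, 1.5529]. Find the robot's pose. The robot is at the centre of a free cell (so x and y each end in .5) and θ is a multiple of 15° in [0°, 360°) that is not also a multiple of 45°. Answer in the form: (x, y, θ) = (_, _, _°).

Enumerate (i+0.5, j+0.5, θ) over the 30 free cells and 16 admissible headings. For each, cast all 5 beams and compare to the given ranges.
  (1.5, 3.5, 345°): beam 1 = 1.5529 ≠ 6.7293 ✗
  (6.5, 4.5, 120°): beam 1 = 0.5774 ≠ 6.7293 ✗
  (5.5, 3.5, 195°): beam 1 = 1.5529 ≠ 6.7293 ✗
  (2.5, 3.5, 345°): beam 1 = 1.5529 ≠ 6.7293 ✗
  …
  (7.5, 3.5, 255°): r_1=6.7293, r_2=1.7321, r_3=1.9319, r_4=1.7321, r_5=1.5529 — all match ✓
Only this pose fits every beam.

(x, y, θ) = (7.5, 3.5, 255°)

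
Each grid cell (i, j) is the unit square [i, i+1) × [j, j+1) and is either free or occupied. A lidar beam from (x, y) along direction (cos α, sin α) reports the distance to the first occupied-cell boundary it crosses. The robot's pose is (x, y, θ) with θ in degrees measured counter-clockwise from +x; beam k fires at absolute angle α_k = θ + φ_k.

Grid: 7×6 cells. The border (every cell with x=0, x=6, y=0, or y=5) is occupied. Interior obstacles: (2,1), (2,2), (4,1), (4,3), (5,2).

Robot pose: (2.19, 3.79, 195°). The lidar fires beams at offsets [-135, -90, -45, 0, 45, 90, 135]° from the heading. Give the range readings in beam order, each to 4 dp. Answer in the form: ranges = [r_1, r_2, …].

ranges = [1.3972, 1.2527, 1.3741, 1.2320, 2.3800, 0.8179, 3.2447]

beam 1: φ=-135°, α=60°
  d=(0.5000,0.8660)  start (2,3)  tX=1.6200 tY=0.2425  stride 1/|dx|=2.0000 1/|dy|=1.1547
    cross y-line → (2,4), t=0.2425
    cross y-line → (2,5), t=1.3972 (wall)
  → r_1 = 1.3972
beam 2: φ=-90°, α=105°
  d=(-0.2588,0.9659)  start (2,3)  tX=0.7341 tY=0.2174  stride 1/|dx|=3.8637 1/|dy|=1.0353
    cross y-line → (2,4), t=0.2174
    cross x-line → (1,4), t=0.7341
    cross y-line → (1,5), t=1.2527 (wall)
  → r_2 = 1.2527
beam 3: φ=-45°, α=150°
  d=(-0.8660,0.5000)  start (2,3)  tX=0.2194 tY=0.4200  stride 1/|dx|=1.1547 1/|dy|=2.0000
    cross x-line → (1,3), t=0.2194
    cross y-line → (1,4), t=0.4200
    cross x-line → (0,4), t=1.3741 (wall)
  → r_3 = 1.3741
beam 4: φ=0°, α=195°
  d=(-0.9659,-0.2588)  start (2,3)  tX=0.1967 tY=3.0523  stride 1/|dx|=1.0353 1/|dy|=3.8637
    cross x-line → (1,3), t=0.1967
    cross x-line → (0,3), t=1.2320 (wall)
  → r_4 = 1.2320
beam 5: φ=45°, α=240°
  d=(-0.5000,-0.8660)  start (2,3)  tX=0.3800 tY=0.9122  stride 1/|dx|=2.0000 1/|dy|=1.1547
    cross x-line → (1,3), t=0.3800
    cross y-line → (1,2), t=0.9122
    cross y-line → (1,1), t=2.0669
    cross x-line → (0,1), t=2.3800 (wall)
  → r_5 = 2.3800
beam 6: φ=90°, α=285°
  d=(0.2588,-0.9659)  start (2,3)  tX=3.1296 tY=0.8179  stride 1/|dx|=3.8637 1/|dy|=1.0353
    cross y-line → (2,2), t=0.8179 (wall)
  → r_6 = 0.8179
beam 7: φ=135°, α=330°
  d=(0.8660,-0.5000)  start (2,3)  tX=0.9353 tY=1.5800  stride 1/|dx|=1.1547 1/|dy|=2.0000
    cross x-line → (3,3), t=0.9353
    cross y-line → (3,2), t=1.5800
    cross x-line → (4,2), t=2.0900
    cross x-line → (5,2), t=3.2447 (wall)
  → r_7 = 3.2447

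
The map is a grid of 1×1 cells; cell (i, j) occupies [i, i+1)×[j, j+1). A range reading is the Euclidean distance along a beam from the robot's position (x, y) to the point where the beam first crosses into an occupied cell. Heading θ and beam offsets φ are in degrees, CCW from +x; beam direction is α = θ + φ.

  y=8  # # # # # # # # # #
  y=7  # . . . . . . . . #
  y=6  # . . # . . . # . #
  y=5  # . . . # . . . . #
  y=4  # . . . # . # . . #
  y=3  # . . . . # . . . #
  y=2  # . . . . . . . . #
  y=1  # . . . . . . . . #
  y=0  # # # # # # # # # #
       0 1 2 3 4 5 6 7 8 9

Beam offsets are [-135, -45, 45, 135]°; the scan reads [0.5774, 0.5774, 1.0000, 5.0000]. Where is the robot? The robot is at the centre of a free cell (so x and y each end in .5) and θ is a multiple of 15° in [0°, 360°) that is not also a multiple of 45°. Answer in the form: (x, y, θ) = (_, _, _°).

(x, y, θ) = (1.5, 1.5, 285°)

The pose lattice has 50·16 = 800 candidates. Test each by forward raycasting.
  (4.5, 3.5, 240°): beam 1 = 0.5176 ≠ 0.5774 ✗
  (6.5, 6.5, 75°): beam 1 = 5.0000 ≠ 0.5774 ✗
  (3.5, 4.5, 105°): beam 2 = 1.0000 ≠ 0.5774 ✗
  …
  (1.5, 1.5, 285°): r_1=0.5774, r_2=0.5774, r_3=1.0000, r_4=5.0000 — all match ✓
Unique over the lattice → pose = (1.5, 1.5, 285°).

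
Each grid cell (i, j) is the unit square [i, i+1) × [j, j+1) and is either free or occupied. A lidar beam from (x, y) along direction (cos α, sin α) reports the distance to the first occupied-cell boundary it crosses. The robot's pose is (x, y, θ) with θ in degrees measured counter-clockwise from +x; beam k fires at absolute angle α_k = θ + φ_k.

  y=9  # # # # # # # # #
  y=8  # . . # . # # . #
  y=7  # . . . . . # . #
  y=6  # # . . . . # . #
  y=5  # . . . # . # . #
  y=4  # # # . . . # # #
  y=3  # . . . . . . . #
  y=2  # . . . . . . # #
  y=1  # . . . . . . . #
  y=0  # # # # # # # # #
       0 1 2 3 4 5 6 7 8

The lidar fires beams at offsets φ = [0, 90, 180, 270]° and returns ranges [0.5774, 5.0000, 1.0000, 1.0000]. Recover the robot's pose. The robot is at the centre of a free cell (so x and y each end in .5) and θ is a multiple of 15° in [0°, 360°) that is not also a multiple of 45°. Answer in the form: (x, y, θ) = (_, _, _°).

(x, y, θ) = (6.5, 3.5, 120°)

Candidates: 43 free-cell centres × 16 headings = 688 poses. Raycast each; keep the one whose scan matches to 4 dp.
  (3.5, 7.5, 345°): beam 1 = 2.5882 ≠ 0.5774 ✗
  (4.5, 4.5, 300°): beam 1 = 4.0415 ≠ 0.5774 ✗
  (7.5, 5.5, 105°): beam 1 = 1.9319 ≠ 0.5774 ✗
  …
  (6.5, 3.5, 120°): r_1=0.5774, r_2=5.0000, r_3=1.0000, r_4=1.0000 — all match ✓
No second candidate reproduces the full scan.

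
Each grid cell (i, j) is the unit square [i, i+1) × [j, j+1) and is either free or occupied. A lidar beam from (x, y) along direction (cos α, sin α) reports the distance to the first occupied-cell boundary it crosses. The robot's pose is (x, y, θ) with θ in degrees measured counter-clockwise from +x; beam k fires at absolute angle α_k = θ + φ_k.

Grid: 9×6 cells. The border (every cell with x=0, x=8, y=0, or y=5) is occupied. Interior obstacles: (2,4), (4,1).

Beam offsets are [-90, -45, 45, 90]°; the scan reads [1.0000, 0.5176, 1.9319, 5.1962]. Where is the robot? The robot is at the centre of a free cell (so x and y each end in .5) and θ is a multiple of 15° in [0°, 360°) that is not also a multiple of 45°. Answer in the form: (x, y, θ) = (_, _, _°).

(x, y, θ) = (5.5, 4.5, 120°)

The pose lattice has 26·16 = 416 candidates. Test each by forward raycasting.
  (6.5, 4.5, 285°): beam 1 = 5.6940 ≠ 1.0000 ✗
  (1.5, 2.5, 300°): beam 1 = 0.5774 ≠ 1.0000 ✗
  (3.5, 2.5, 30°): beam 2 = 4.6587 ≠ 0.5176 ✗
  (3.5, 4.5, 15°): beam 1 = 2.5882 ≠ 1.0000 ✗
  …
  (5.5, 4.5, 120°): r_1=1.0000, r_2=0.5176, r_3=1.9319, r_4=5.1962 — all match ✓
No second candidate reproduces the full scan.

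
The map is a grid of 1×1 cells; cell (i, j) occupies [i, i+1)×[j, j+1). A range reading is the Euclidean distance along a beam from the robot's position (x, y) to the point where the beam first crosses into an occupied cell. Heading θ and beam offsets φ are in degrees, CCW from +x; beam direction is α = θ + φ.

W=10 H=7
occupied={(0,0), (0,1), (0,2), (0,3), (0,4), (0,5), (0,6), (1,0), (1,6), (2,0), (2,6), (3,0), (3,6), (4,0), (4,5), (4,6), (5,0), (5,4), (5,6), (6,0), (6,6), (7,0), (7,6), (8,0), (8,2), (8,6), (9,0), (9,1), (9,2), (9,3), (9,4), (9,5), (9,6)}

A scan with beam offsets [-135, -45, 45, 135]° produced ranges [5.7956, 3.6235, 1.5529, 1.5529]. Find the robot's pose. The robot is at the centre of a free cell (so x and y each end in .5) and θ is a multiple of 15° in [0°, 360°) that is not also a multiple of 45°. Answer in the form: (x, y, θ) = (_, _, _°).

(x, y, θ) = (2.5, 2.5, 120°)

Enumerate (i+0.5, j+0.5, θ) over the 37 free cells and 16 admissible headings. For each, cast all 4 beams and compare to the given ranges.
  (2.5, 4.5, 165°): beam 1 = 1.7321 ≠ 5.7956 ✗
  (5.5, 2.5, 345°): beam 1 = 3.0000 ≠ 5.7956 ✗
  (5.5, 1.5, 210°): beam 1 = 4.6587 ≠ 5.7956 ✗
  (3.5, 1.5, 165°): beam 1 = 6.3509 ≠ 5.7956 ✗
  (2.5, 3.5, 255°): beam 1 = 2.8868 ≠ 5.7956 ✗
  …
  (2.5, 2.5, 120°): r_1=5.7956, r_2=3.6235, r_3=1.5529, r_4=1.5529 — all match ✓
No second candidate reproduces the full scan.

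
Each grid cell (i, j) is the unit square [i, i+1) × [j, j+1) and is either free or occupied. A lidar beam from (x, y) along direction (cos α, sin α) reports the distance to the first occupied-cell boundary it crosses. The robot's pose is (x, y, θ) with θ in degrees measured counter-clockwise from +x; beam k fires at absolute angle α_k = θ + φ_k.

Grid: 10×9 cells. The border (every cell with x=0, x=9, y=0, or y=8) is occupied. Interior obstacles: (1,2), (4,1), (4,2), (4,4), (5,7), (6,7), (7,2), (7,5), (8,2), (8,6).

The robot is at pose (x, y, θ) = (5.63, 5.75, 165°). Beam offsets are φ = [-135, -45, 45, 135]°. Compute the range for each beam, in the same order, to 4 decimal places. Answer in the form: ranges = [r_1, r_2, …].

beam 1: φ=-135°, α=30°
  direction (0.8660, 0.5000); cell (5,5); t to first gridline: x 0.4272, y 0.5000 (then +1.1547 / +2.0000)
    (6,5) via x @ 0.4272
    (6,6) via y @ 0.5000
    (7,6) via x @ 1.5819
    (7,7) via y @ 2.5000
    (8,7) via x @ 2.7366
    (9,7) via x @ 3.8913  # hit
  → r_1 = 3.8913
beam 2: φ=-45°, α=120°
  direction (-0.5000, 0.8660); cell (5,5); t to first gridline: x 1.2600, y 0.2887 (then +2.0000 / +1.1547)
    (5,6) via y @ 0.2887
    (4,6) via x @ 1.2600
    (4,7) via y @ 1.4434
    (4,8) via y @ 2.5981  # hit
  → r_2 = 2.5981
beam 3: φ=45°, α=210°
  direction (-0.8660, -0.5000); cell (5,5); t to first gridline: x 0.7275, y 1.5000 (then +1.1547 / +2.0000)
    (4,5) via x @ 0.7275
    (4,4) via y @ 1.5000  # hit
  → r_3 = 1.5000
beam 4: φ=135°, α=300°
  direction (0.5000, -0.8660); cell (5,5); t to first gridline: x 0.7400, y 0.8660 (then +2.0000 / +1.1547)
    (6,5) via x @ 0.7400
    (6,4) via y @ 0.8660
    (6,3) via y @ 2.0207
    (7,3) via x @ 2.7400
    (7,2) via y @ 3.1754  # hit
  → r_4 = 3.1754

ranges = [3.8913, 2.5981, 1.5000, 3.1754]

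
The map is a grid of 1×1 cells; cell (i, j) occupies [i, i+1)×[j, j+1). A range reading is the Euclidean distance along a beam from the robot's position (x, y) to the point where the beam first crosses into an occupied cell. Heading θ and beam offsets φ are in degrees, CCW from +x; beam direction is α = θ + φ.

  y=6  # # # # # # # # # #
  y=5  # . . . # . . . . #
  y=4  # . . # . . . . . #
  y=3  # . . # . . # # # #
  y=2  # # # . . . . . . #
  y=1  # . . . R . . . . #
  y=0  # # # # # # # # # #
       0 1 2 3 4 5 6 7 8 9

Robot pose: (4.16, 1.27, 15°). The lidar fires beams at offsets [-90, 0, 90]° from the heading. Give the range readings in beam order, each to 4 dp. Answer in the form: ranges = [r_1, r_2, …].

ranges = [0.2795, 5.0107, 1.7910]

beam 1: φ=-90°, α=285°
  dir = (cos 285°, sin 285°) = (0.2588, -0.9659); from cell (4,1)
  next x-line at t=3.2455, next y-line at t=0.2795; Δt_x=3.8637, Δt_y=1.0353
    y: enter (4,0) at t=0.2795 ← occupied
  → r_1 = 0.2795
beam 2: φ=0°, α=15°
  dir = (cos 15°, sin 15°) = (0.9659, 0.2588); from cell (4,1)
  next x-line at t=0.8696, next y-line at t=2.8205; Δt_x=1.0353, Δt_y=3.8637
    x: enter (5,1) at t=0.8696
    x: enter (6,1) at t=1.9049
    y: enter (6,2) at t=2.8205
    x: enter (7,2) at t=2.9402
    x: enter (8,2) at t=3.9755
    x: enter (9,2) at t=5.0107 ← occupied
  → r_2 = 5.0107
beam 3: φ=90°, α=105°
  dir = (cos 105°, sin 105°) = (-0.2588, 0.9659); from cell (4,1)
  next x-line at t=0.6182, next y-line at t=0.7558; Δt_x=3.8637, Δt_y=1.0353
    x: enter (3,1) at t=0.6182
    y: enter (3,2) at t=0.7558
    y: enter (3,3) at t=1.7910 ← occupied
  → r_3 = 1.7910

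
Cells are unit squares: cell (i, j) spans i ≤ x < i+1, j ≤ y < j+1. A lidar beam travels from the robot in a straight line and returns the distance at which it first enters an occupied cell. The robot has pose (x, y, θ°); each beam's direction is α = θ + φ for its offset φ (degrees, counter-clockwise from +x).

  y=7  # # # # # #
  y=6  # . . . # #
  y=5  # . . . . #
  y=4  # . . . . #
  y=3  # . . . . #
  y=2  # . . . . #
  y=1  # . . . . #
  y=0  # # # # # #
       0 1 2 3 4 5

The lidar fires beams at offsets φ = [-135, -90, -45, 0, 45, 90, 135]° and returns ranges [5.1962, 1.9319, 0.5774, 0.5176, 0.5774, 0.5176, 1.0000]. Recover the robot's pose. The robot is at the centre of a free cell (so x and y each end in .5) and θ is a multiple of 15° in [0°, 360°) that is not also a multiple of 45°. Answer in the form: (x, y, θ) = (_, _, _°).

(x, y, θ) = (1.5, 1.5, 195°)

Candidates: 23 free-cell centres × 16 headings = 368 poses. Raycast each; keep the one whose scan matches to 4 dp.
  (1.5, 4.5, 300°): beam 1 = 0.5176 ≠ 5.1962 ✗
  (3.5, 6.5, 30°): beam 1 = 5.6940 ≠ 5.1962 ✗
  (1.5, 2.5, 75°): beam 1 = 1.7321 ≠ 5.1962 ✗
  (1.5, 4.5, 75°): beam 1 = 4.0415 ≠ 5.1962 ✗
  …
  (1.5, 1.5, 195°): r_1=5.1962, r_2=1.9319, r_3=0.5774, r_4=0.5176, r_5=0.5774, r_6=0.5176, r_7=1.0000 — all match ✓
Unique over the lattice → pose = (1.5, 1.5, 195°).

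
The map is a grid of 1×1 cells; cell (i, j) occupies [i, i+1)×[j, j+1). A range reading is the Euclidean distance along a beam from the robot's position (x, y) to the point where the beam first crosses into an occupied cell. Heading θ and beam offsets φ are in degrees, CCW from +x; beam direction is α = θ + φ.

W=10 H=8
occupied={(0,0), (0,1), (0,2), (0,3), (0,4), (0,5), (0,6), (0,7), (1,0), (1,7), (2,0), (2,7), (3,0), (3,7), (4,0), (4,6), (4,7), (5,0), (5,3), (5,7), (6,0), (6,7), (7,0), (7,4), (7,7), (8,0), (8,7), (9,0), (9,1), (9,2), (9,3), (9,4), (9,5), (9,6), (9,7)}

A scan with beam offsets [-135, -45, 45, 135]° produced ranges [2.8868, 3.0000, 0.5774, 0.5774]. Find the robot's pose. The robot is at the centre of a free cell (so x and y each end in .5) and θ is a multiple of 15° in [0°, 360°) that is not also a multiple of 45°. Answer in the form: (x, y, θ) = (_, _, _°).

Candidates: 45 free-cell centres × 16 headings = 720 poses. Raycast each; keep the one whose scan matches to 4 dp.
  (5.5, 1.5, 300°): beam 1 = 4.6587 ≠ 2.8868 ✗
  (2.5, 4.5, 165°): beam 1 = 5.0000 ≠ 2.8868 ✗
  (7.5, 1.5, 210°): beam 1 = 5.6940 ≠ 2.8868 ✗
  (8.5, 3.5, 330°): beam 1 = 7.7646 ≠ 2.8868 ✗
  (6.5, 6.5, 150°): beam 1 = 1.9319 ≠ 2.8868 ✗
  …
  (3.5, 6.5, 345°): r_1=2.8868, r_2=3.0000, r_3=0.5774, r_4=0.5774 — all match ✓
Only this pose fits every beam.

(x, y, θ) = (3.5, 6.5, 345°)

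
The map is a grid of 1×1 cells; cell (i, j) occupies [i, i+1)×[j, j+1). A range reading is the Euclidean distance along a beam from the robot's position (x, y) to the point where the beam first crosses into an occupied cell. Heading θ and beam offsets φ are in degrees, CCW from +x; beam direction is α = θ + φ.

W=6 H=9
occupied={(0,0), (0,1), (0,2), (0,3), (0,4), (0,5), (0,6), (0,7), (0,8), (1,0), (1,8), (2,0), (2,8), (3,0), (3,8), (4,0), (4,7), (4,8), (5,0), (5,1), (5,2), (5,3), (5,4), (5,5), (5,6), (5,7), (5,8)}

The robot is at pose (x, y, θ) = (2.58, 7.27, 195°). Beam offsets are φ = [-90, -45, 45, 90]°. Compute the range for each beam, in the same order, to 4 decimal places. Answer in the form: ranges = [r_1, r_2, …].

ranges = [0.7558, 1.4600, 3.1600, 6.4912]

beam 1: φ=-90°, α=105°
  direction (-0.2588, 0.9659); cell (2,7); t to first gridline: x 2.2409, y 0.7558 (then +3.8637 / +1.0353)
    (2,8) via y @ 0.7558  # hit
  → r_1 = 0.7558
beam 2: φ=-45°, α=150°
  direction (-0.8660, 0.5000); cell (2,7); t to first gridline: x 0.6697, y 1.4600 (then +1.1547 / +2.0000)
    (1,7) via x @ 0.6697
    (1,8) via y @ 1.4600  # hit
  → r_2 = 1.4600
beam 3: φ=45°, α=240°
  direction (-0.5000, -0.8660); cell (2,7); t to first gridline: x 1.1600, y 0.3118 (then +2.0000 / +1.1547)
    (2,6) via y @ 0.3118
    (1,6) via x @ 1.1600
    (1,5) via y @ 1.4665
    (1,4) via y @ 2.6212
    (0,4) via x @ 3.1600  # hit
  → r_3 = 3.1600
beam 4: φ=90°, α=285°
  direction (0.2588, -0.9659); cell (2,7); t to first gridline: x 1.6228, y 0.2795 (then +3.8637 / +1.0353)
    (2,6) via y @ 0.2795
    (2,5) via y @ 1.3148
    (3,5) via x @ 1.6228
    (3,4) via y @ 2.3501
    (3,3) via y @ 3.3854
    (3,2) via y @ 4.4206
    (3,1) via y @ 5.4559
    (4,1) via x @ 5.4865
    (4,0) via y @ 6.4912  # hit
  → r_4 = 6.4912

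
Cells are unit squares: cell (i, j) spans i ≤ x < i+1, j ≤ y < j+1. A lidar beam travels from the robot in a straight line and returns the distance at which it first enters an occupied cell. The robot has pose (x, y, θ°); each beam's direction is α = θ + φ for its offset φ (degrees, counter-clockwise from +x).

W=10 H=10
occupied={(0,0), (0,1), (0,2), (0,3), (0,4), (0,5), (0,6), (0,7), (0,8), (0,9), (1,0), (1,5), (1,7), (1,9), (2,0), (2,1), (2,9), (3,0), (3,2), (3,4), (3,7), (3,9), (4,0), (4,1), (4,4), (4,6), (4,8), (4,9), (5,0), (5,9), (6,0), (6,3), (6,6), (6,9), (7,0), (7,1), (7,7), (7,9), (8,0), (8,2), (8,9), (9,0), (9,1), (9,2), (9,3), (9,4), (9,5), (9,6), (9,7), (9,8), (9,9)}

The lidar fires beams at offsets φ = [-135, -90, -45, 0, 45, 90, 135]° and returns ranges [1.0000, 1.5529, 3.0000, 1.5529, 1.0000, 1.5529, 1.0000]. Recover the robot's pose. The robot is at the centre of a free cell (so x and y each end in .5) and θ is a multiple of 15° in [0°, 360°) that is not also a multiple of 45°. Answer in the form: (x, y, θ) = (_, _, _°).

(x, y, θ) = (5.5, 7.5, 75°)

Candidates: 49 free-cell centres × 16 headings = 784 poses. Raycast each; keep the one whose scan matches to 4 dp.
  (2.5, 7.5, 330°): beam 1 = 0.5176 ≠ 1.0000 ✗
  (8.5, 1.5, 330°): beam 1 = 0.5176 ≠ 1.0000 ✗
  (5.5, 2.5, 330°): beam 1 = 1.5529 ≠ 1.0000 ✗
  (7.5, 2.5, 150°): beam 1 = 0.5176 ≠ 1.0000 ✗
  (4.5, 2.5, 210°): beam 1 = 1.5529 ≠ 1.0000 ✗
  …
  (5.5, 7.5, 75°): r_1=1.0000, r_2=1.5529, r_3=3.0000, r_4=1.5529, r_5=1.0000, r_6=1.5529, r_7=1.0000 — all match ✓
Only this pose fits every beam.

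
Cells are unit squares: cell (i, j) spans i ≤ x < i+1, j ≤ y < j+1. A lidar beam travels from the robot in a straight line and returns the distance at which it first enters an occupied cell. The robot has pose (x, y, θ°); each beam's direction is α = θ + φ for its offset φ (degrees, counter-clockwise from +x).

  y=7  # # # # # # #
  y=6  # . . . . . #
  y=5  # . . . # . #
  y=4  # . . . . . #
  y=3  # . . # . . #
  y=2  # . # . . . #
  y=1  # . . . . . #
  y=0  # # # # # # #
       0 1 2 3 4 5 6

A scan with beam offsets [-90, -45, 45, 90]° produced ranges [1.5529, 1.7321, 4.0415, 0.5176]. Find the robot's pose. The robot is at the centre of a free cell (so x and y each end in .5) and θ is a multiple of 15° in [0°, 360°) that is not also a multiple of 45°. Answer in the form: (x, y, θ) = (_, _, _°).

The pose lattice has 27·16 = 432 candidates. Test each by forward raycasting.
  (2.5, 3.5, 120°): beam 1 = 0.5774 ≠ 1.5529 ✗
  (2.5, 4.5, 285°): beam 2 = 3.0000 ≠ 1.7321 ✗
  (3.5, 6.5, 30°): beam 1 = 1.0000 ≠ 1.5529 ✗
  (1.5, 6.5, 165°): beam 1 = 0.5176 ≠ 1.5529 ✗
  (1.5, 6.5, 345°): beam 1 = 1.9319 ≠ 1.5529 ✗
  …
  (4.5, 3.5, 75°): r_1=1.5529, r_2=1.7321, r_3=4.0415, r_4=0.5176 — all match ✓
No second candidate reproduces the full scan.

(x, y, θ) = (4.5, 3.5, 75°)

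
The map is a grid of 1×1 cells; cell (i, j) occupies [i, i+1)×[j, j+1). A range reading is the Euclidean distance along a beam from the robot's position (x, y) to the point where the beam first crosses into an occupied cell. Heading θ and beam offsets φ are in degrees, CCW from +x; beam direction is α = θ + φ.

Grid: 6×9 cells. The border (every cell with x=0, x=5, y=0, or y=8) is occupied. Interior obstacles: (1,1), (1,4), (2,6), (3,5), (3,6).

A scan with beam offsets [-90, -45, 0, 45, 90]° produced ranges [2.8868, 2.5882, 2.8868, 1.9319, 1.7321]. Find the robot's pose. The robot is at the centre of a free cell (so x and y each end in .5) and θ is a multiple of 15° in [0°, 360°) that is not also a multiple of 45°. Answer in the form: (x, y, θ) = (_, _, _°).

(x, y, θ) = (2.5, 2.5, 60°)

Enumerate (i+0.5, j+0.5, θ) over the 23 free cells and 16 admissible headings. For each, cast all 5 beams and compare to the given ranges.
  (2.5, 5.5, 105°): beam 1 = 0.5176 ≠ 2.8868 ✗
  (4.5, 6.5, 60°): beam 1 = 0.5774 ≠ 2.8868 ✗
  (1.5, 6.5, 255°): beam 1 = 0.5176 ≠ 2.8868 ✗
  (4.5, 1.5, 240°): beam 1 = 4.0415 ≠ 2.8868 ✗
  (2.5, 2.5, 255°): beam 1 = 1.5529 ≠ 2.8868 ✗
  …
  (2.5, 2.5, 60°): r_1=2.8868, r_2=2.5882, r_3=2.8868, r_4=1.9319, r_5=1.7321 — all match ✓
No second candidate reproduces the full scan.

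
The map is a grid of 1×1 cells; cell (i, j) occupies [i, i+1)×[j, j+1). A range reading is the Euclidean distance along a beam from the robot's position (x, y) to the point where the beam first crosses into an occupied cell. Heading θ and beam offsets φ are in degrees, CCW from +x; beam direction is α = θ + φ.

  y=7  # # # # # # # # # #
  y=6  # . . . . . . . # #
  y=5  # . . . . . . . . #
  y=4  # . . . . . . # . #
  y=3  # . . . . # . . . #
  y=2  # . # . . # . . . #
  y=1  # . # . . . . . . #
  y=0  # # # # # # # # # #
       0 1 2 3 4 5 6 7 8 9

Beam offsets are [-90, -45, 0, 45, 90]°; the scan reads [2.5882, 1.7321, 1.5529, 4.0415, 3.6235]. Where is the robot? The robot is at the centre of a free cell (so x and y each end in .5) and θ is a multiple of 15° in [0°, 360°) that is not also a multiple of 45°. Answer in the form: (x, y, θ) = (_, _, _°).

The pose lattice has 42·16 = 672 candidates. Test each by forward raycasting.
  (2.5, 3.5, 285°): beam 1 = 1.5529 ≠ 2.5882 ✗
  (8.5, 3.5, 195°): beam 1 = 3.6235 ≠ 2.5882 ✗
  (7.5, 3.5, 120°): beam 1 = 1.7321 ≠ 2.5882 ✗
  …
  (3.5, 3.5, 15°): r_1=2.5882, r_2=1.7321, r_3=1.5529, r_4=4.0415, r_5=3.6235 — all match ✓
Only this pose fits every beam.

(x, y, θ) = (3.5, 3.5, 15°)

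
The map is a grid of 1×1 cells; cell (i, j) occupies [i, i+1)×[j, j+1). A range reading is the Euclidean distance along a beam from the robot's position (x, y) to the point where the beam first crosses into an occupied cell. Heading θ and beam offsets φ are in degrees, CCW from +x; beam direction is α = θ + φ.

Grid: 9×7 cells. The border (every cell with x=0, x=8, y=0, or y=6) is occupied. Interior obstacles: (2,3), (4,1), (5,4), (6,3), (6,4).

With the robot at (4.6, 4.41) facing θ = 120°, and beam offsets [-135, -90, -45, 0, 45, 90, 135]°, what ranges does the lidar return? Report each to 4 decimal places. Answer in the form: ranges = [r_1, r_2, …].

beam 1: φ=-135°, α=345°
  cosα=0.9659 sinα=-0.2588 | (4,4) | tMaxX 0.4141 tMaxY 1.5841 | tΔX 1.0353 tΔY 3.8637
    t=0.4141 [x] (5,4) — stop
  → r_1 = 0.4141
beam 2: φ=-90°, α=30°
  cosα=0.8660 sinα=0.5000 | (4,4) | tMaxX 0.4619 tMaxY 1.1800 | tΔX 1.1547 tΔY 2.0000
    t=0.4619 [x] (5,4) — stop
  → r_2 = 0.4619
beam 3: φ=-45°, α=75°
  cosα=0.2588 sinα=0.9659 | (4,4) | tMaxX 1.5455 tMaxY 0.6108 | tΔX 3.8637 tΔY 1.0353
    t=0.6108 [y] (4,5)
    t=1.5455 [x] (5,5)
    t=1.6461 [y] (5,6) — stop
  → r_3 = 1.6461
beam 4: φ=0°, α=120°
  cosα=-0.5000 sinα=0.8660 | (4,4) | tMaxX 1.2000 tMaxY 0.6813 | tΔX 2.0000 tΔY 1.1547
    t=0.6813 [y] (4,5)
    t=1.2000 [x] (3,5)
    t=1.8360 [y] (3,6) — stop
  → r_4 = 1.8360
beam 5: φ=45°, α=165°
  cosα=-0.9659 sinα=0.2588 | (4,4) | tMaxX 0.6212 tMaxY 2.2796 | tΔX 1.0353 tΔY 3.8637
    t=0.6212 [x] (3,4)
    t=1.6564 [x] (2,4)
    t=2.2796 [y] (2,5)
    t=2.6917 [x] (1,5)
    t=3.7270 [x] (0,5) — stop
  → r_5 = 3.7270
beam 6: φ=90°, α=210°
  cosα=-0.8660 sinα=-0.5000 | (4,4) | tMaxX 0.6928 tMaxY 0.8200 | tΔX 1.1547 tΔY 2.0000
    t=0.6928 [x] (3,4)
    t=0.8200 [y] (3,3)
    t=1.8475 [x] (2,3) — stop
  → r_6 = 1.8475
beam 7: φ=135°, α=255°
  cosα=-0.2588 sinα=-0.9659 | (4,4) | tMaxX 2.3182 tMaxY 0.4245 | tΔX 3.8637 tΔY 1.0353
    t=0.4245 [y] (4,3)
    t=1.4597 [y] (4,2)
    t=2.3182 [x] (3,2)
    t=2.4950 [y] (3,1)
    t=3.5303 [y] (3,0) — stop
  → r_7 = 3.5303

ranges = [0.4141, 0.4619, 1.6461, 1.8360, 3.7270, 1.8475, 3.5303]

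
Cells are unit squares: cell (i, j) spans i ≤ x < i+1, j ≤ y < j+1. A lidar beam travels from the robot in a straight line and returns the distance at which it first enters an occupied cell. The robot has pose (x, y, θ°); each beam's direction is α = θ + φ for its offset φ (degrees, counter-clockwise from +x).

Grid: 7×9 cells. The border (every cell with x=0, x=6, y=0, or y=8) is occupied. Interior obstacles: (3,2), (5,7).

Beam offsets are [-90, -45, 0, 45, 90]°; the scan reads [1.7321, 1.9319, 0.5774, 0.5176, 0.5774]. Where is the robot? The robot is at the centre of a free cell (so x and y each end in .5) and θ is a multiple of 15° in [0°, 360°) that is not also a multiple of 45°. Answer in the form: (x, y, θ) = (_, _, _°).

The pose lattice has 33·16 = 528 candidates. Test each by forward raycasting.
  (3.5, 6.5, 210°): beam 2 = 2.5882 ≠ 1.9319 ✗
  (3.5, 4.5, 165°): beam 1 = 3.6235 ≠ 1.7321 ✗
  (2.5, 4.5, 285°): beam 1 = 1.5529 ≠ 1.7321 ✗
  …
  (5.5, 1.5, 240°): r_1=1.7321, r_2=1.9319, r_3=0.5774, r_4=0.5176, r_5=0.5774 — all match ✓
Unique over the lattice → pose = (5.5, 1.5, 240°).

(x, y, θ) = (5.5, 1.5, 240°)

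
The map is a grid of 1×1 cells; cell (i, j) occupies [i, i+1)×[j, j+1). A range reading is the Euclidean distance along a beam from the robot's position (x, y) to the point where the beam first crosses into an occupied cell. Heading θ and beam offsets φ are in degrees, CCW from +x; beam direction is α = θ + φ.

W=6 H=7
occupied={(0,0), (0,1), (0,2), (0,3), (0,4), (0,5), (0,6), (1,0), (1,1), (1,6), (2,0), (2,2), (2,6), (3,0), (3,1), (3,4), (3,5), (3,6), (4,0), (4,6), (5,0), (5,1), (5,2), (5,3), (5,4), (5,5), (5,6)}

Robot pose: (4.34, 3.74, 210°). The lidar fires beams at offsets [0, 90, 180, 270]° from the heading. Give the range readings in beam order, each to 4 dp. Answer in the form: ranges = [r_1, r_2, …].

beam 1: φ=0°, α=210°
  d=(-0.8660,-0.5000)  start (4,3)  tX=0.3926 tY=1.4800  stride 1/|dx|=1.1547 1/|dy|=2.0000
    cross x-line → (3,3), t=0.3926
    cross y-line → (3,2), t=1.4800
    cross x-line → (2,2), t=1.5473 (wall)
  → r_1 = 1.5473
beam 2: φ=90°, α=300°
  d=(0.5000,-0.8660)  start (4,3)  tX=1.3200 tY=0.8545  stride 1/|dx|=2.0000 1/|dy|=1.1547
    cross y-line → (4,2), t=0.8545
    cross x-line → (5,2), t=1.3200 (wall)
  → r_2 = 1.3200
beam 3: φ=180°, α=30°
  d=(0.8660,0.5000)  start (4,3)  tX=0.7621 tY=0.5200  stride 1/|dx|=1.1547 1/|dy|=2.0000
    cross y-line → (4,4), t=0.5200
    cross x-line → (5,4), t=0.7621 (wall)
  → r_3 = 0.7621
beam 4: φ=270°, α=120°
  d=(-0.5000,0.8660)  start (4,3)  tX=0.6800 tY=0.3002  stride 1/|dx|=2.0000 1/|dy|=1.1547
    cross y-line → (4,4), t=0.3002
    cross x-line → (3,4), t=0.6800 (wall)
  → r_4 = 0.6800

ranges = [1.5473, 1.3200, 0.7621, 0.6800]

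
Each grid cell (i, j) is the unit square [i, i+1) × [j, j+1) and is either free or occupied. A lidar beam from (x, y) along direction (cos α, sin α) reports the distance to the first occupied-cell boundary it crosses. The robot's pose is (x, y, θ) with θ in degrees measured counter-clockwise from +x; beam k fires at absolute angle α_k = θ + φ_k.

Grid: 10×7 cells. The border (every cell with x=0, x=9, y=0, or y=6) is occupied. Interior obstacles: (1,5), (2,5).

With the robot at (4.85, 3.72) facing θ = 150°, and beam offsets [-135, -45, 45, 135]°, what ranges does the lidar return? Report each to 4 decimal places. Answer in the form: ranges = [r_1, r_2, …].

beam 1: φ=-135°, α=15°
  direction (0.9659, 0.2588); cell (4,3); t to first gridline: x 0.1553, y 1.0818 (then +1.0353 / +3.8637)
    (5,3) via x @ 0.1553
    (5,4) via y @ 1.0818
    (6,4) via x @ 1.1906
    (7,4) via x @ 2.2258
    (8,4) via x @ 3.2611
    (9,4) via x @ 4.2964  # hit
  → r_1 = 4.2964
beam 2: φ=-45°, α=105°
  direction (-0.2588, 0.9659); cell (4,3); t to first gridline: x 3.2841, y 0.2899 (then +3.8637 / +1.0353)
    (4,4) via y @ 0.2899
    (4,5) via y @ 1.3252
    (4,6) via y @ 2.3604  # hit
  → r_2 = 2.3604
beam 3: φ=45°, α=195°
  direction (-0.9659, -0.2588); cell (4,3); t to first gridline: x 0.8800, y 2.7819 (then +1.0353 / +3.8637)
    (3,3) via x @ 0.8800
    (2,3) via x @ 1.9153
    (2,2) via y @ 2.7819
    (1,2) via x @ 2.9505
    (0,2) via x @ 3.9858  # hit
  → r_3 = 3.9858
beam 4: φ=135°, α=285°
  direction (0.2588, -0.9659); cell (4,3); t to first gridline: x 0.5796, y 0.7454 (then +3.8637 / +1.0353)
    (5,3) via x @ 0.5796
    (5,2) via y @ 0.7454
    (5,1) via y @ 1.7807
    (5,0) via y @ 2.8160  # hit
  → r_4 = 2.8160

ranges = [4.2964, 2.3604, 3.9858, 2.8160]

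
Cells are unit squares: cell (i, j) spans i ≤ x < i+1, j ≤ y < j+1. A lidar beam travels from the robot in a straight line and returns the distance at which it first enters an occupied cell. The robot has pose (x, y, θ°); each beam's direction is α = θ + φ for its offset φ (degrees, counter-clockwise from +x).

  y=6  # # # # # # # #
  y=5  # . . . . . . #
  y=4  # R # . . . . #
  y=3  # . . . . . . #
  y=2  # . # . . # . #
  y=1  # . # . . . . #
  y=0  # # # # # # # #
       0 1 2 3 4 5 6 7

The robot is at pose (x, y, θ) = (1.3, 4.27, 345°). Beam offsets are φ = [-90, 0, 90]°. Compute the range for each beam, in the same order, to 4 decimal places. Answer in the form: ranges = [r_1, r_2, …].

beam 1: φ=-90°, α=255°
  cosα=-0.2588 sinα=-0.9659 | (1,4) | tMaxX 1.1591 tMaxY 0.2795 | tΔX 3.8637 tΔY 1.0353
    t=0.2795 [y] (1,3)
    t=1.1591 [x] (0,3) — stop
  → r_1 = 1.1591
beam 2: φ=0°, α=345°
  cosα=0.9659 sinα=-0.2588 | (1,4) | tMaxX 0.7247 tMaxY 1.0432 | tΔX 1.0353 tΔY 3.8637
    t=0.7247 [x] (2,4) — stop
  → r_2 = 0.7247
beam 3: φ=90°, α=75°
  cosα=0.2588 sinα=0.9659 | (1,4) | tMaxX 2.7046 tMaxY 0.7558 | tΔX 3.8637 tΔY 1.0353
    t=0.7558 [y] (1,5)
    t=1.7910 [y] (1,6) — stop
  → r_3 = 1.7910

ranges = [1.1591, 0.7247, 1.7910]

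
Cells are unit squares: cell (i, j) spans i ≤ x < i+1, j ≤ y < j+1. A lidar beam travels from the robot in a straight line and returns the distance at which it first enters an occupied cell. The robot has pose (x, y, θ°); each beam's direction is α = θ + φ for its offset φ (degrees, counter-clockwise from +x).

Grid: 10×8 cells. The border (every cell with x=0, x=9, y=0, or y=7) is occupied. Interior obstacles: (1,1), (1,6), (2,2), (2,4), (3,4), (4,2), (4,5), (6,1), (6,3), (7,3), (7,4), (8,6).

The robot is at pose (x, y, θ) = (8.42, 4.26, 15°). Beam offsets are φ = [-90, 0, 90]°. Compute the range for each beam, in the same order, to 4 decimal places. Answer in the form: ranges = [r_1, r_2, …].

beam 1: φ=-90°, α=285°
  cosα=0.2588 sinα=-0.9659 | (8,4) | tMaxX 2.2409 tMaxY 0.2692 | tΔX 3.8637 tΔY 1.0353
    t=0.2692 [y] (8,3)
    t=1.3044 [y] (8,2)
    t=2.2409 [x] (9,2) — stop
  → r_1 = 2.2409
beam 2: φ=0°, α=15°
  cosα=0.9659 sinα=0.2588 | (8,4) | tMaxX 0.6005 tMaxY 2.8591 | tΔX 1.0353 tΔY 3.8637
    t=0.6005 [x] (9,4) — stop
  → r_2 = 0.6005
beam 3: φ=90°, α=105°
  cosα=-0.2588 sinα=0.9659 | (8,4) | tMaxX 1.6228 tMaxY 0.7661 | tΔX 3.8637 tΔY 1.0353
    t=0.7661 [y] (8,5)
    t=1.6228 [x] (7,5)
    t=1.8014 [y] (7,6)
    t=2.8367 [y] (7,7) — stop
  → r_3 = 2.8367

ranges = [2.2409, 0.6005, 2.8367]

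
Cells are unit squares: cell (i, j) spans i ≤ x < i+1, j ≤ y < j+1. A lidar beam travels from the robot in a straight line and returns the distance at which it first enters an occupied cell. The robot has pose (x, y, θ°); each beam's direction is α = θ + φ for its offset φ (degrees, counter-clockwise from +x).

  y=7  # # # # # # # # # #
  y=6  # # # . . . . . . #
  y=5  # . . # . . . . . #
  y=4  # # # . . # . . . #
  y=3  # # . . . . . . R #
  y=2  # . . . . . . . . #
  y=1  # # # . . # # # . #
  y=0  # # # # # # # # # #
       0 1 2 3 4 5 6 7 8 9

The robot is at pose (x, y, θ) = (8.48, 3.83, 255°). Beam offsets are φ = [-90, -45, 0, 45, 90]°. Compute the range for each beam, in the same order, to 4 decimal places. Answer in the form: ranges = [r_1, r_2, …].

ranges = [2.5675, 3.6600, 1.8946, 1.0400, 0.5383]

beam 1: φ=-90°, α=165°
  direction (-0.9659, 0.2588); cell (8,3); t to first gridline: x 0.4969, y 0.6568 (then +1.0353 / +3.8637)
    (7,3) via x @ 0.4969
    (7,4) via y @ 0.6568
    (6,4) via x @ 1.5322
    (5,4) via x @ 2.5675  # hit
  → r_1 = 2.5675
beam 2: φ=-45°, α=210°
  direction (-0.8660, -0.5000); cell (8,3); t to first gridline: x 0.5543, y 1.6600 (then +1.1547 / +2.0000)
    (7,3) via x @ 0.5543
    (7,2) via y @ 1.6600
    (6,2) via x @ 1.7090
    (5,2) via x @ 2.8637
    (5,1) via y @ 3.6600  # hit
  → r_2 = 3.6600
beam 3: φ=0°, α=255°
  direction (-0.2588, -0.9659); cell (8,3); t to first gridline: x 1.8546, y 0.8593 (then +3.8637 / +1.0353)
    (8,2) via y @ 0.8593
    (7,2) via x @ 1.8546
    (7,1) via y @ 1.8946  # hit
  → r_3 = 1.8946
beam 4: φ=45°, α=300°
  direction (0.5000, -0.8660); cell (8,3); t to first gridline: x 1.0400, y 0.9584 (then +2.0000 / +1.1547)
    (8,2) via y @ 0.9584
    (9,2) via x @ 1.0400  # hit
  → r_4 = 1.0400
beam 5: φ=90°, α=345°
  direction (0.9659, -0.2588); cell (8,3); t to first gridline: x 0.5383, y 3.2069 (then +1.0353 / +3.8637)
    (9,3) via x @ 0.5383  # hit
  → r_5 = 0.5383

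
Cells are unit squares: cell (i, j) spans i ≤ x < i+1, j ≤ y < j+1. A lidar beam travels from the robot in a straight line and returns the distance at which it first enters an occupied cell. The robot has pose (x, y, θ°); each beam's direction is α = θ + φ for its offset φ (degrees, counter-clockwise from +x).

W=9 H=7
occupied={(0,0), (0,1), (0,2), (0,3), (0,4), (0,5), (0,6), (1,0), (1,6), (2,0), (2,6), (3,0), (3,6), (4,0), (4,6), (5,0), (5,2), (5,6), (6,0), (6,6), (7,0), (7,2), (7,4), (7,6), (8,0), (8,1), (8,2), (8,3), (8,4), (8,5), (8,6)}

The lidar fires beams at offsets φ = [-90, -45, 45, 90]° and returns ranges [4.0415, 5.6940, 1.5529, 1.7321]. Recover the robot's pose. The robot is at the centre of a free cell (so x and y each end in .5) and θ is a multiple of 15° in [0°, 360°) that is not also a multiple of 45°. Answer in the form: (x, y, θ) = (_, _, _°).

Enumerate (i+0.5, j+0.5, θ) over the 32 free cells and 16 admissible headings. For each, cast all 4 beams and compare to the given ranges.
  (1.5, 2.5, 195°): beam 1 = 1.9319 ≠ 4.0415 ✗
  (6.5, 3.5, 120°): beam 1 = 1.0000 ≠ 4.0415 ✗
  (1.5, 4.5, 345°): beam 1 = 1.9319 ≠ 4.0415 ✗
  (5.5, 3.5, 210°): beam 1 = 2.8868 ≠ 4.0415 ✗
  …
  (2.5, 4.5, 30°): r_1=4.0415, r_2=5.6940, r_3=1.5529, r_4=1.7321 — all match ✓
Only this pose fits every beam.

(x, y, θ) = (2.5, 4.5, 30°)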